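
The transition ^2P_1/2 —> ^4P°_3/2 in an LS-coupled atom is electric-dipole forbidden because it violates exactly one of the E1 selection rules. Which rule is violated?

Initial level: S=1/2, L=1, J=1/2, parity even. Final level: S=3/2, L=1, J=3/2, parity odd.
Parity must change: even → odd — ✓.
ΔS = 0: S: 1/2 → 3/2 — ✗.
ΔL = 0, ±1 (not L=0↔0): L: 1 → 1, ΔL = +0 — ✓.
ΔJ = 0, ±1 (not J=0↔0): J: 1/2 → 3/2, ΔJ = +1 — ✓.

the ΔS = 0 rule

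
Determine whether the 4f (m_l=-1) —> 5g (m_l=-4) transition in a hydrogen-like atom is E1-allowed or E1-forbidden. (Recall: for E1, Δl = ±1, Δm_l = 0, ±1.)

l: 3 → 4 (Δl = +1). Δl = ±1 ok.
Δm_l = -4 − (-1) = -3. E1 requires Δm_l = 0, ±1: fails.
The transition is electric-dipole forbidden.

forbidden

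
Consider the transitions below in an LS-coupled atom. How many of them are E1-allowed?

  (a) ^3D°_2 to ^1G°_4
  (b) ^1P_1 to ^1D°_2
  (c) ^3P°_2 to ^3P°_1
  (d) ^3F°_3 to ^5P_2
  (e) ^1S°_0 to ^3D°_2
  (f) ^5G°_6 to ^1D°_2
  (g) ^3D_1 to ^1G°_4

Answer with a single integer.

(a) forbidden (parity, ΔS, ΔL, ΔJ fail)
(b) allowed
(c) forbidden (parity fails)
(d) forbidden (ΔS, ΔL fail)
(e) forbidden (parity, ΔS, ΔL, ΔJ fail)
(f) forbidden (parity, ΔS, ΔL, ΔJ fail)
(g) forbidden (ΔS, ΔL, ΔJ fail)
Total allowed: 1 of 7.

1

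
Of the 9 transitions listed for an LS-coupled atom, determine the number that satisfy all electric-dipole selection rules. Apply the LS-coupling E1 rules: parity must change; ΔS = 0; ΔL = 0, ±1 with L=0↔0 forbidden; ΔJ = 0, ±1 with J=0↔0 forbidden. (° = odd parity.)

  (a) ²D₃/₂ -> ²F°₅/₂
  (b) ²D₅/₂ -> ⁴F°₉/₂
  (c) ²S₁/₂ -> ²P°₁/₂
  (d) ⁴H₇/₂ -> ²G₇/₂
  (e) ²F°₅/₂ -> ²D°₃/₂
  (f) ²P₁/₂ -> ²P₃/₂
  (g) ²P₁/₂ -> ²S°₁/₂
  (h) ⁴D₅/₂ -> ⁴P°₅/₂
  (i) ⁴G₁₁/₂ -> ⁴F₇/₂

4

(a) allowed
(b) forbidden (ΔS, ΔJ fail)
(c) allowed
(d) forbidden (parity, ΔS fail)
(e) forbidden (parity fails)
(f) forbidden (parity fails)
(g) allowed
(h) allowed
(i) forbidden (parity, ΔJ fail)
Total allowed: 4 of 9.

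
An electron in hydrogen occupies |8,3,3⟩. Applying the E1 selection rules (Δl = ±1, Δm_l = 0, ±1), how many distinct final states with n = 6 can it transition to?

4

E1 requires Δl = ±1, so l_f ∈ {2, 4}; with 0 ≤ l_f ≤ n_f−1 = 5, the allowed l_f values are {2, 4}.
For l_f = 2: m_f ∈ {m_i−1, m_i, m_i+1} ∩ [−2, 2] = {2} → 1 state.
For l_f = 4: m_f ∈ {m_i−1, m_i, m_i+1} ∩ [−4, 4] = {2, 3, 4} → 3 states.
Total: 4.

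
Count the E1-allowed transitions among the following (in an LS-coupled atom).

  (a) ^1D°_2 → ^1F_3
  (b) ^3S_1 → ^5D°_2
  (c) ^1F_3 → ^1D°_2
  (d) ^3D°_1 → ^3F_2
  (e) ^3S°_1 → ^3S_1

3

(a) allowed
(b) forbidden (ΔS, ΔL fail)
(c) allowed
(d) allowed
(e) forbidden (ΔL fails)
Total allowed: 3 of 5.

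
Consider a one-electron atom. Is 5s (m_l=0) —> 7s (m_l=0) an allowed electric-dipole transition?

l: 0 → 0 (Δl = +0). Δl = ±1 ✗.
m_l: 0 → 0 (Δm_l = +0). |Δm_l| ≤ 1 ✓.
The transition is electric-dipole forbidden.

forbidden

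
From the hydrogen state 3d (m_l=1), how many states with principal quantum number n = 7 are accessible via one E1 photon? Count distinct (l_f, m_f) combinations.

E1 requires Δl = ±1, so l_f ∈ {1, 3}; with 0 ≤ l_f ≤ n_f−1 = 6, the allowed l_f values are {1, 3}.
For l_f = 1: m_f ∈ {m_i−1, m_i, m_i+1} ∩ [−1, 1] = {0, 1} → 2 states.
For l_f = 3: m_f ∈ {m_i−1, m_i, m_i+1} ∩ [−3, 3] = {0, 1, 2} → 3 states.
Total: 5.

5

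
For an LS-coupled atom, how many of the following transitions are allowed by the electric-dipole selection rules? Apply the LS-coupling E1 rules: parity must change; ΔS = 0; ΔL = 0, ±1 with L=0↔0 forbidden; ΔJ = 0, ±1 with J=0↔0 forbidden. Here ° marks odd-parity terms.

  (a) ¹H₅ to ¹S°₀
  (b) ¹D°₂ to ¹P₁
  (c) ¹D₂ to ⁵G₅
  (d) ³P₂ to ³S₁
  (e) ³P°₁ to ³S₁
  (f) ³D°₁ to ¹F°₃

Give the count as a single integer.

2

(a) forbidden (ΔL, ΔJ fail)
(b) allowed
(c) forbidden (parity, ΔS, ΔL, ΔJ fail)
(d) forbidden (parity fails)
(e) allowed
(f) forbidden (parity, ΔS, ΔJ fail)
Total allowed: 2 of 6.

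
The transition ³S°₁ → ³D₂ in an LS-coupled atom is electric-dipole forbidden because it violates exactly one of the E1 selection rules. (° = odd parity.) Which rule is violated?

the ΔL = 0, ±1 rule

Parity must change: odd → even — ok.
ΔS = 0: S: 1 → 1 — ok.
ΔL = 0, ±1 (not L=0↔0): L: 0 → 2, ΔL = +2 — fails.
ΔJ = 0, ±1 (not J=0↔0): J: 1 → 2, ΔJ = +1 — ok.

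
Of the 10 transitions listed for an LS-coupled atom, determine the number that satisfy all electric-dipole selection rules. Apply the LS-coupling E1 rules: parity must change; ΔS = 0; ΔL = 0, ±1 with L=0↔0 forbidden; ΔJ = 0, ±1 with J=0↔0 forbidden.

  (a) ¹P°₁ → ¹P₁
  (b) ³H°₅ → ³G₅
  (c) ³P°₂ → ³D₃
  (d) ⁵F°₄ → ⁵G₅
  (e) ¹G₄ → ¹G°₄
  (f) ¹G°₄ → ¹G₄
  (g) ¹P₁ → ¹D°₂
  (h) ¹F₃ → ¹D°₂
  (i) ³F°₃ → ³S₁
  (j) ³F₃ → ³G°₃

(a) allowed
(b) allowed
(c) allowed
(d) allowed
(e) allowed
(f) allowed
(g) allowed
(h) allowed
(i) forbidden (ΔL, ΔJ fail)
(j) allowed
Total allowed: 9 of 10.

9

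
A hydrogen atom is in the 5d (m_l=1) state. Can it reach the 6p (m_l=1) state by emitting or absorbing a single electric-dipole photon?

allowed

Initial l = 2, final l = 1, so Δl = -1. E1 requires Δl = ±1: satisfied.
Δm_l = 1 − (1) = +0. E1 requires Δm_l = 0, ±1: satisfied.
All E1 selection rules are satisfied.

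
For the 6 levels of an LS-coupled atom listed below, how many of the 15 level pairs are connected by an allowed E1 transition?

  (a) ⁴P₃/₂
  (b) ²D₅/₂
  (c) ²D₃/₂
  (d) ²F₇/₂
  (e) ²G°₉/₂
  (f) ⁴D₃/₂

1

(a)–(b): forbidden (parity, ΔS).
(a)–(c): forbidden (parity, ΔS).
(a)–(d): forbidden (parity, ΔS, ΔL, ΔJ).
(a)–(e): forbidden (ΔS, ΔL, ΔJ).
(a)–(f): forbidden (parity).
(b)–(c): forbidden (parity).
(b)–(d): forbidden (parity).
(b)–(e): forbidden (ΔL, ΔJ).
(b)–(f): forbidden (parity, ΔS).
(c)–(d): forbidden (parity, ΔJ).
(c)–(e): forbidden (ΔL, ΔJ).
(c)–(f): forbidden (parity, ΔS).
(d)–(e): allowed.
(d)–(f): forbidden (parity, ΔS, ΔJ).
(e)–(f): forbidden (ΔS, ΔL, ΔJ).
Allowed pairs: 1 of 15.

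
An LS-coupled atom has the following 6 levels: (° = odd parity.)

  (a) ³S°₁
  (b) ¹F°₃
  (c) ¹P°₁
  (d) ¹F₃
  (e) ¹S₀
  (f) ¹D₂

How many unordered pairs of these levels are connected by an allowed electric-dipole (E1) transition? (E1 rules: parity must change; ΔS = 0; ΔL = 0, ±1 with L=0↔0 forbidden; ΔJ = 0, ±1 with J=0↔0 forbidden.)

4

(a)–(b): forbidden (parity, ΔS, ΔL, ΔJ).
(a)–(c): forbidden (parity, ΔS).
(a)–(d): forbidden (ΔS, ΔL, ΔJ).
(a)–(e): forbidden (ΔS, ΔL).
(a)–(f): forbidden (ΔS, ΔL).
(b)–(c): forbidden (parity, ΔL, ΔJ).
(b)–(d): allowed.
(b)–(e): forbidden (ΔL, ΔJ).
(b)–(f): allowed.
(c)–(d): forbidden (ΔL, ΔJ).
(c)–(e): allowed.
(c)–(f): allowed.
(d)–(e): forbidden (parity, ΔL, ΔJ).
(d)–(f): forbidden (parity).
(e)–(f): forbidden (parity, ΔL, ΔJ).
Allowed pairs: 4 of 15.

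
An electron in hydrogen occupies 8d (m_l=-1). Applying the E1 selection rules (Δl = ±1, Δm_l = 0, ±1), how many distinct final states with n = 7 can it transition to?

5

E1 requires Δl = ±1, so l_f ∈ {1, 3}; with 0 ≤ l_f ≤ n_f−1 = 6, the allowed l_f values are {1, 3}.
For l_f = 1: m_f ∈ {m_i−1, m_i, m_i+1} ∩ [−1, 1] = {-1, 0} → 2 states.
For l_f = 3: m_f ∈ {m_i−1, m_i, m_i+1} ∩ [−3, 3] = {-2, -1, 0} → 3 states.
Total: 5.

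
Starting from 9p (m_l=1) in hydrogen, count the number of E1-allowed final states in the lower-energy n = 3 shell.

E1 requires Δl = ±1, so l_f ∈ {0, 2}; with 0 ≤ l_f ≤ n_f−1 = 2, the allowed l_f values are {0, 2}.
For l_f = 0: m_f ∈ {m_i−1, m_i, m_i+1} ∩ [−0, 0] = {0} → 1 state.
For l_f = 2: m_f ∈ {m_i−1, m_i, m_i+1} ∩ [−2, 2] = {0, 1, 2} → 3 states.
Total: 4.

4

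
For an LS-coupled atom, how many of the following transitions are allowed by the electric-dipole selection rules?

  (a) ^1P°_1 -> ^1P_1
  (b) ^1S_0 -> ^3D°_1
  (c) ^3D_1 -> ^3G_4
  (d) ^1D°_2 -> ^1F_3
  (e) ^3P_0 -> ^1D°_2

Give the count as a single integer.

2

(a) allowed
(b) forbidden (ΔS, ΔL fail)
(c) forbidden (parity, ΔL, ΔJ fail)
(d) allowed
(e) forbidden (ΔS, ΔJ fail)
Total allowed: 2 of 5.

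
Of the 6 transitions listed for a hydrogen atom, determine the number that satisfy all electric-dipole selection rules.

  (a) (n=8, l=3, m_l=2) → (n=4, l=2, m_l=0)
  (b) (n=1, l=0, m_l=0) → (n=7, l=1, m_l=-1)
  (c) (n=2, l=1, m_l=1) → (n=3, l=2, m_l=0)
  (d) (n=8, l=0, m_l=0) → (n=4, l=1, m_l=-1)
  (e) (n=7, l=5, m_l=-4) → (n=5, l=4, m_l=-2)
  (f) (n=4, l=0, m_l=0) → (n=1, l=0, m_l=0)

3

(a) forbidden — Δm_l = -2 (E1 requires Δm_l = 0, ±1)
(b) allowed
(c) allowed
(d) allowed
(e) forbidden — Δm_l = +2 (E1 requires Δm_l = 0, ±1)
(f) forbidden — Δl = +0 (E1 requires Δl = ±1)
Total allowed: 3 of 6.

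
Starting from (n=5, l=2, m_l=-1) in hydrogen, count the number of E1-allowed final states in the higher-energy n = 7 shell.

E1 requires Δl = ±1, so l_f ∈ {1, 3}; with 0 ≤ l_f ≤ n_f−1 = 6, the allowed l_f values are {1, 3}.
For l_f = 1: m_f ∈ {m_i−1, m_i, m_i+1} ∩ [−1, 1] = {-1, 0} → 2 states.
For l_f = 3: m_f ∈ {m_i−1, m_i, m_i+1} ∩ [−3, 3] = {-2, -1, 0} → 3 states.
Total: 5.

5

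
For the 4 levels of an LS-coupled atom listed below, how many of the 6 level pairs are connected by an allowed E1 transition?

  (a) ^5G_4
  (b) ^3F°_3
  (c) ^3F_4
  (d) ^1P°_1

1

(a)–(b): forbidden (ΔS).
(a)–(c): forbidden (parity, ΔS).
(a)–(d): forbidden (ΔS, ΔL, ΔJ).
(b)–(c): allowed.
(b)–(d): forbidden (parity, ΔS, ΔL, ΔJ).
(c)–(d): forbidden (ΔS, ΔL, ΔJ).
Allowed pairs: 1 of 6.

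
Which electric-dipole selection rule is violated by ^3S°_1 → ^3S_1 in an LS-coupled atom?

the L=0 ↔ L=0 exclusion

Parity must change: odd → even — satisfied.
ΔS = 0: S: 1 → 1 — satisfied.
ΔL = 0, ±1 (not L=0↔0): L: 0 → 0, ΔL = +0 — violated.
ΔJ = 0, ±1 (not J=0↔0): J: 1 → 1, ΔJ = +0 — satisfied.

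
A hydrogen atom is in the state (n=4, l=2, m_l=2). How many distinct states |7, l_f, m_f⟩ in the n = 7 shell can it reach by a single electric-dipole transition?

E1 requires Δl = ±1, so l_f ∈ {1, 3}; with 0 ≤ l_f ≤ n_f−1 = 6, the allowed l_f values are {1, 3}.
For l_f = 1: m_f ∈ {m_i−1, m_i, m_i+1} ∩ [−1, 1] = {1} → 1 state.
For l_f = 3: m_f ∈ {m_i−1, m_i, m_i+1} ∩ [−3, 3] = {1, 2, 3} → 3 states.
Total: 4.

4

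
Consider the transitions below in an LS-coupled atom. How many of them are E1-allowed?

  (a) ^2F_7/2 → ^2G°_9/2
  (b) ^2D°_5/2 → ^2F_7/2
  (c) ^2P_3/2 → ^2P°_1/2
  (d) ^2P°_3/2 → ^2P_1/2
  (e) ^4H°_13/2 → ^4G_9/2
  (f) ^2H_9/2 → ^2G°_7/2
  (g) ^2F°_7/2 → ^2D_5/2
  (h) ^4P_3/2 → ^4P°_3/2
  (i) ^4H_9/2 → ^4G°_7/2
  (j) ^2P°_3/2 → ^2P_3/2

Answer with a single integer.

9

(a) allowed
(b) allowed
(c) allowed
(d) allowed
(e) forbidden (ΔJ fails)
(f) allowed
(g) allowed
(h) allowed
(i) allowed
(j) allowed
Total allowed: 9 of 10.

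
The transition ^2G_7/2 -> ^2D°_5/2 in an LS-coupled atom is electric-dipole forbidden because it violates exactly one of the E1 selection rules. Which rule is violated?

the ΔL = 0, ±1 rule

Parity must change: even → odd — ok.
ΔS = 0: S: 1/2 → 1/2 — ok.
ΔL = 0, ±1 (not L=0↔0): L: 4 → 2, ΔL = -2 — fails.
ΔJ = 0, ±1 (not J=0↔0): J: 7/2 → 5/2, ΔJ = -1 — ok.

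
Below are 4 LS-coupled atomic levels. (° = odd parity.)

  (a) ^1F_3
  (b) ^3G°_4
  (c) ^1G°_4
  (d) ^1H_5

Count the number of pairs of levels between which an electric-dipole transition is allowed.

(a)–(b): forbidden (ΔS).
(a)–(c): allowed.
(a)–(d): forbidden (parity, ΔL, ΔJ).
(b)–(c): forbidden (parity, ΔS).
(b)–(d): forbidden (ΔS).
(c)–(d): allowed.
Allowed pairs: 2 of 6.

2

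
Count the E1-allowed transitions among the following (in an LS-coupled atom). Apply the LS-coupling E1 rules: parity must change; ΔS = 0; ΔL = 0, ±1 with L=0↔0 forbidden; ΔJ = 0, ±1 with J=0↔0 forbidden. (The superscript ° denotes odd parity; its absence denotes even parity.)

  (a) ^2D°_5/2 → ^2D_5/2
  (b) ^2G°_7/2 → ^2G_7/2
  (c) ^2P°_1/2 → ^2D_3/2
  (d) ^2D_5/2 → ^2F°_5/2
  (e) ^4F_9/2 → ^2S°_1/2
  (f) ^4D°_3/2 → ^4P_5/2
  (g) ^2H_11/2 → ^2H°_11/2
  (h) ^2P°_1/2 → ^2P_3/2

7

(a) allowed
(b) allowed
(c) allowed
(d) allowed
(e) forbidden (ΔS, ΔL, ΔJ fail)
(f) allowed
(g) allowed
(h) allowed
Total allowed: 7 of 8.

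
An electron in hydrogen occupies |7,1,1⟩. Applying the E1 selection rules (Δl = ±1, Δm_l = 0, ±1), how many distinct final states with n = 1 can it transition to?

1

E1 requires Δl = ±1, so l_f ∈ {0, 2}; with 0 ≤ l_f ≤ n_f−1 = 0, the allowed l_f values are {0}.
For l_f = 0: m_f ∈ {m_i−1, m_i, m_i+1} ∩ [−0, 0] = {0} → 1 state.
Total: 1.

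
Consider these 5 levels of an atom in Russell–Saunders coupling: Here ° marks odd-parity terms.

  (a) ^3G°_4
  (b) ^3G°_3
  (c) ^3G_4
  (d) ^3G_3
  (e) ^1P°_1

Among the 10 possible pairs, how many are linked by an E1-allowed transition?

(a)–(b): forbidden (parity).
(a)–(c): allowed.
(a)–(d): allowed.
(a)–(e): forbidden (parity, ΔS, ΔL, ΔJ).
(b)–(c): allowed.
(b)–(d): allowed.
(b)–(e): forbidden (parity, ΔS, ΔL, ΔJ).
(c)–(d): forbidden (parity).
(c)–(e): forbidden (ΔS, ΔL, ΔJ).
(d)–(e): forbidden (ΔS, ΔL, ΔJ).
Allowed pairs: 4 of 10.

4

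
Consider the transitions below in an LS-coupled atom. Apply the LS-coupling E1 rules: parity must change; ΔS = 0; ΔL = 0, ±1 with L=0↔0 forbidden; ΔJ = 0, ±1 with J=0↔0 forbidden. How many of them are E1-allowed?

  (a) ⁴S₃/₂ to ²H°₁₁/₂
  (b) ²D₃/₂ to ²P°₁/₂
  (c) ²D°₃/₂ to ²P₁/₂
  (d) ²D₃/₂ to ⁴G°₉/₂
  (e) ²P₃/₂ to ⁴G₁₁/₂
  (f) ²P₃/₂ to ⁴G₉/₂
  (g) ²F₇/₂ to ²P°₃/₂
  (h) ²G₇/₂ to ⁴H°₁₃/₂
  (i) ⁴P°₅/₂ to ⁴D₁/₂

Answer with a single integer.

2

(a) forbidden (ΔS, ΔL, ΔJ fail)
(b) allowed
(c) allowed
(d) forbidden (ΔS, ΔL, ΔJ fail)
(e) forbidden (parity, ΔS, ΔL, ΔJ fail)
(f) forbidden (parity, ΔS, ΔL, ΔJ fail)
(g) forbidden (ΔL, ΔJ fail)
(h) forbidden (ΔS, ΔJ fail)
(i) forbidden (ΔJ fails)
Total allowed: 2 of 9.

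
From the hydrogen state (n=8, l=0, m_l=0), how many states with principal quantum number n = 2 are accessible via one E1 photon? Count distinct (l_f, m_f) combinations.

E1 requires Δl = ±1, so l_f ∈ {-1, 1}; with 0 ≤ l_f ≤ n_f−1 = 1, the allowed l_f values are {1}.
For l_f = 1: m_f ∈ {m_i−1, m_i, m_i+1} ∩ [−1, 1] = {-1, 0, 1} → 3 states.
Total: 3.

3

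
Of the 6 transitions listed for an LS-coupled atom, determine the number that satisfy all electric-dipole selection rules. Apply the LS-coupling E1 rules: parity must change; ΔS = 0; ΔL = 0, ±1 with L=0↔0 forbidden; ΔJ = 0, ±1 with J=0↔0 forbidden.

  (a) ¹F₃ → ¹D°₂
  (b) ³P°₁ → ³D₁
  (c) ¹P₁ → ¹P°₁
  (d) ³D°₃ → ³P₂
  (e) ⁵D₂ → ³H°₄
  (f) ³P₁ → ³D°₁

5

(a) allowed
(b) allowed
(c) allowed
(d) allowed
(e) forbidden (ΔS, ΔL, ΔJ fail)
(f) allowed
Total allowed: 5 of 6.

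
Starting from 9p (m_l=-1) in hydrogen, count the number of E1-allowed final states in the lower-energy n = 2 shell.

E1 requires Δl = ±1, so l_f ∈ {0, 2}; with 0 ≤ l_f ≤ n_f−1 = 1, the allowed l_f values are {0}.
For l_f = 0: m_f ∈ {m_i−1, m_i, m_i+1} ∩ [−0, 0] = {0} → 1 state.
Total: 1.

1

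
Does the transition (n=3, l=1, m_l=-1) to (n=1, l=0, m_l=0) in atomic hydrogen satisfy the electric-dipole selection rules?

allowed

l: 1 → 0 (Δl = -1). Δl = ±1 ✓.
Δm_l = 0 − (-1) = +1. E1 requires Δm_l = 0, ±1: ✓.
All E1 selection rules are satisfied.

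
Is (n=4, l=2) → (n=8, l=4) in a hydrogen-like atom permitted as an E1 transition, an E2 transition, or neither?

E2

Δl = 4 − 2 = +2; l_i + l_f = 6.
E1 (Δl = ±1): not satisfied.
E2 (Δl = 0,±2, l_i+l_f ≥ 2): satisfied.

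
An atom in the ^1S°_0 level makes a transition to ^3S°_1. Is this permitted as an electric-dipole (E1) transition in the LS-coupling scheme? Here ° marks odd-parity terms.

forbidden

Parity must change: odd → odd — ✗.
ΔS = 0: S: 0 → 1 — ✗.
ΔL = 0, ±1 (not L=0↔0): L: 0 → 0, ΔL = +0 — ✗.
ΔJ = 0, ±1 (not J=0↔0): J: 0 → 1, ΔJ = +1 — ✓.
Rule(s) violated: parity, ΔS, ΔL.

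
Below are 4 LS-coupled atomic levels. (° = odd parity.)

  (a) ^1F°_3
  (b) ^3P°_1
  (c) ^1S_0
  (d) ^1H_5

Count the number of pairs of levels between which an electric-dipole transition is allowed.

0

(a)–(b): forbidden (parity, ΔS, ΔL, ΔJ).
(a)–(c): forbidden (ΔL, ΔJ).
(a)–(d): forbidden (ΔL, ΔJ).
(b)–(c): forbidden (ΔS).
(b)–(d): forbidden (ΔS, ΔL, ΔJ).
(c)–(d): forbidden (parity, ΔL, ΔJ).
Allowed pairs: 0 of 6.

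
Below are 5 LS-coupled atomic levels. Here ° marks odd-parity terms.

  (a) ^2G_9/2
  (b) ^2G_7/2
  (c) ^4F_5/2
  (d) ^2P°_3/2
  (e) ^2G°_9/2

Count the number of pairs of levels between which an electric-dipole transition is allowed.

(a)–(b): forbidden (parity).
(a)–(c): forbidden (parity, ΔS, ΔJ).
(a)–(d): forbidden (ΔL, ΔJ).
(a)–(e): allowed.
(b)–(c): forbidden (parity, ΔS).
(b)–(d): forbidden (ΔL, ΔJ).
(b)–(e): allowed.
(c)–(d): forbidden (ΔS, ΔL).
(c)–(e): forbidden (ΔS, ΔJ).
(d)–(e): forbidden (parity, ΔL, ΔJ).
Allowed pairs: 2 of 10.

2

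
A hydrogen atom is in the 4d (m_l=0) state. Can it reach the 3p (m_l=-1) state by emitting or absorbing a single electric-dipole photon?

allowed

Δl = 1 − 2 = -1; the E1 rule Δl = ±1 is passes.
m_l: 0 → -1 (Δm_l = -1). |Δm_l| ≤ 1 passes.
All E1 selection rules are satisfied.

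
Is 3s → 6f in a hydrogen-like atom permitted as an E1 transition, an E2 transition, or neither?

Δl = 3 − 0 = +3; l_i + l_f = 3.
E1 (Δl = ±1): not satisfied.
E2 (Δl = 0,±2, l_i+l_f ≥ 2): not satisfied.

neither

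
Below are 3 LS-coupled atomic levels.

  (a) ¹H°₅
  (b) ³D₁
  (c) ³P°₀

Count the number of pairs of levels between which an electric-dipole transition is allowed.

1

(a)–(b): forbidden (ΔS, ΔL, ΔJ).
(a)–(c): forbidden (parity, ΔS, ΔL, ΔJ).
(b)–(c): allowed.
Allowed pairs: 1 of 3.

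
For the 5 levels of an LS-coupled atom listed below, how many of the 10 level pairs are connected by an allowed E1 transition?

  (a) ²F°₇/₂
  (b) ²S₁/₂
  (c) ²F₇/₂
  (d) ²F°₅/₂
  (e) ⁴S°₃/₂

2

(a)–(b): forbidden (ΔL, ΔJ).
(a)–(c): allowed.
(a)–(d): forbidden (parity).
(a)–(e): forbidden (parity, ΔS, ΔL, ΔJ).
(b)–(c): forbidden (parity, ΔL, ΔJ).
(b)–(d): forbidden (ΔL, ΔJ).
(b)–(e): forbidden (ΔS, ΔL).
(c)–(d): allowed.
(c)–(e): forbidden (ΔS, ΔL, ΔJ).
(d)–(e): forbidden (parity, ΔS, ΔL).
Allowed pairs: 2 of 10.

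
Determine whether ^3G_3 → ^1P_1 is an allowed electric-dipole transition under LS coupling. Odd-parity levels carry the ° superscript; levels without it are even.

Parity must change: even → even — ✗.
ΔS = 0: S: 1 → 0 — ✗.
ΔL = 0, ±1 (not L=0↔0): L: 4 → 1, ΔL = -3 — ✗.
ΔJ = 0, ±1 (not J=0↔0): J: 3 → 1, ΔJ = -2 — ✗.
Rule(s) violated: parity, ΔS, ΔL, ΔJ.

forbidden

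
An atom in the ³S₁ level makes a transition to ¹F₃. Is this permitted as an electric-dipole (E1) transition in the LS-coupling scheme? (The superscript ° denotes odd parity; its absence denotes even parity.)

forbidden

Reading off the term symbols: S 1→0, L 0→3, J 1→3, parity even→even.
Parity must change: even → even — ✗.
ΔS = 0: S: 1 → 0 — ✗.
ΔL = 0, ±1 (not L=0↔0): L: 0 → 3, ΔL = +3 — ✗.
ΔJ = 0, ±1 (not J=0↔0): J: 1 → 3, ΔJ = +2 — ✗.
Rule(s) violated: parity, ΔS, ΔL, ΔJ.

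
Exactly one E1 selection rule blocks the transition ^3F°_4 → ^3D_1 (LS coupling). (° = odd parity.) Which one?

the ΔJ = 0, ±1 rule

Initial level: S=1, L=3, J=4, parity odd. Final level: S=1, L=2, J=1, parity even.
Parity must change: odd → even — satisfied.
ΔS = 0: S: 1 → 1 — satisfied.
ΔL = 0, ±1 (not L=0↔0): L: 3 → 2, ΔL = -1 — satisfied.
ΔJ = 0, ±1 (not J=0↔0): J: 4 → 1, ΔJ = -3 — violated.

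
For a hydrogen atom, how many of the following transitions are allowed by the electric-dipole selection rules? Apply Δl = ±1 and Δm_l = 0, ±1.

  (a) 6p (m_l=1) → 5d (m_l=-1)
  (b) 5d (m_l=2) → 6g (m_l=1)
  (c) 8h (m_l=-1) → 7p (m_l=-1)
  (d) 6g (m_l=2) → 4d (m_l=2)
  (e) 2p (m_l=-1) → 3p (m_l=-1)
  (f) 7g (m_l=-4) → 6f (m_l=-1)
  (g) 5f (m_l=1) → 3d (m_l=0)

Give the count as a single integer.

1

(a) forbidden — Δm_l = -2 (E1 requires Δm_l = 0, ±1)
(b) forbidden — Δl = +2 (E1 requires Δl = ±1)
(c) forbidden — Δl = -4 (E1 requires Δl = ±1)
(d) forbidden — Δl = -2 (E1 requires Δl = ±1)
(e) forbidden — Δl = +0 (E1 requires Δl = ±1)
(f) forbidden — Δm_l = +3 (E1 requires Δm_l = 0, ±1)
(g) allowed
Total allowed: 1 of 7.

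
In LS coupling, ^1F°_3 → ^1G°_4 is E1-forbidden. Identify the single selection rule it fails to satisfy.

Initial level: S=0, L=3, J=3, parity odd. Final level: S=0, L=4, J=4, parity odd.
Parity must change: odd → odd — fails.
ΔS = 0: S: 0 → 0 — passes.
ΔL = 0, ±1 (not L=0↔0): L: 3 → 4, ΔL = +1 — passes.
ΔJ = 0, ±1 (not J=0↔0): J: 3 → 4, ΔJ = +1 — passes.

parity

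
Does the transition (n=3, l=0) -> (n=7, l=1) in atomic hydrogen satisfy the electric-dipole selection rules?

allowed

l: 0 → 1 (Δl = +1). Δl = ±1 ✓.
All E1 selection rules are satisfied.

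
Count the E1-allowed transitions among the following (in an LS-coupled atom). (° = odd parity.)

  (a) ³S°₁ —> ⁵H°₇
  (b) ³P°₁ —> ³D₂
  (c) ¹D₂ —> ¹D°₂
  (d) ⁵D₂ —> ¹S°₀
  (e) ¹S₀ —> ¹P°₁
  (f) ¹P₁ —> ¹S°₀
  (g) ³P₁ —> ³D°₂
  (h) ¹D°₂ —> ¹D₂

(a) forbidden (parity, ΔS, ΔL, ΔJ fail)
(b) allowed
(c) allowed
(d) forbidden (ΔS, ΔL, ΔJ fail)
(e) allowed
(f) allowed
(g) allowed
(h) allowed
Total allowed: 6 of 8.

6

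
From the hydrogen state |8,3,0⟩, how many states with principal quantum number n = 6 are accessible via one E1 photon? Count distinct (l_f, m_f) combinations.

6

E1 requires Δl = ±1, so l_f ∈ {2, 4}; with 0 ≤ l_f ≤ n_f−1 = 5, the allowed l_f values are {2, 4}.
For l_f = 2: m_f ∈ {m_i−1, m_i, m_i+1} ∩ [−2, 2] = {-1, 0, 1} → 3 states.
For l_f = 4: m_f ∈ {m_i−1, m_i, m_i+1} ∩ [−4, 4] = {-1, 0, 1} → 3 states.
Total: 6.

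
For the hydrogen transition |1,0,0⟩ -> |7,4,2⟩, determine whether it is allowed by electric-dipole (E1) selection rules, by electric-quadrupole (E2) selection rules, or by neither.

neither

Δl = 4 − 0 = +4; l_i + l_f = 4.
Δm_l = +2.
E1 (Δl = ±1, |Δm_l| ≤ 1): not satisfied.
E2 (Δl = 0,±2, l_i+l_f ≥ 2, |Δm_l| ≤ 2): not satisfied.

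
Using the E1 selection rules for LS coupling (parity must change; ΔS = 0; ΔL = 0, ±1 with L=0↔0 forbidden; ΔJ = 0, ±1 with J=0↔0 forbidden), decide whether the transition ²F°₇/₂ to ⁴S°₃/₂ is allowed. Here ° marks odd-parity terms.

forbidden

Reading off the term symbols: S 1/2→3/2, L 3→0, J 7/2→3/2, parity odd→odd.
Parity must change: odd → odd — ✗.
ΔS = 0: S: 1/2 → 3/2 — ✗.
ΔL = 0, ±1 (not L=0↔0): L: 3 → 0, ΔL = -3 — ✗.
ΔJ = 0, ±1 (not J=0↔0): J: 7/2 → 3/2, ΔJ = -2 — ✗.
Rule(s) violated: parity, ΔS, ΔL, ΔJ.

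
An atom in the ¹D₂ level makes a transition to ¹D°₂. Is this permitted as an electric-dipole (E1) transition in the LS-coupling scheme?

allowed

ΔJ = 0, ±1 (not J=0↔0): J: 2 → 2, ΔJ = +0 — satisfied.
Parity must change: even → odd — satisfied.
ΔS = 0: S: 0 → 0 — satisfied.
ΔL = 0, ±1 (not L=0↔0): L: 2 → 2, ΔL = +0 — satisfied.
All four E1 rules are satisfied.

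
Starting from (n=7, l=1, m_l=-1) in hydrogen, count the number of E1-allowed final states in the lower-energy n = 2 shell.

E1 requires Δl = ±1, so l_f ∈ {0, 2}; with 0 ≤ l_f ≤ n_f−1 = 1, the allowed l_f values are {0}.
For l_f = 0: m_f ∈ {m_i−1, m_i, m_i+1} ∩ [−0, 0] = {0} → 1 state.
Total: 1.

1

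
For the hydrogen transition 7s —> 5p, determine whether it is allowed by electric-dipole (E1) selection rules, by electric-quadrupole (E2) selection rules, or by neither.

E1

Δl = 1 − 0 = +1; l_i + l_f = 1.
E1 (Δl = ±1): satisfied.
E2 (Δl = 0,±2, l_i+l_f ≥ 2): not satisfied.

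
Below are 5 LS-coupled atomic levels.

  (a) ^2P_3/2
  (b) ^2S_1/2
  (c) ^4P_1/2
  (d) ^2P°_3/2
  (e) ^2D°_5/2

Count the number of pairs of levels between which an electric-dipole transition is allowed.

(a)–(b): forbidden (parity).
(a)–(c): forbidden (parity, ΔS).
(a)–(d): allowed.
(a)–(e): allowed.
(b)–(c): forbidden (parity, ΔS).
(b)–(d): allowed.
(b)–(e): forbidden (ΔL, ΔJ).
(c)–(d): forbidden (ΔS).
(c)–(e): forbidden (ΔS, ΔJ).
(d)–(e): forbidden (parity).
Allowed pairs: 3 of 10.

3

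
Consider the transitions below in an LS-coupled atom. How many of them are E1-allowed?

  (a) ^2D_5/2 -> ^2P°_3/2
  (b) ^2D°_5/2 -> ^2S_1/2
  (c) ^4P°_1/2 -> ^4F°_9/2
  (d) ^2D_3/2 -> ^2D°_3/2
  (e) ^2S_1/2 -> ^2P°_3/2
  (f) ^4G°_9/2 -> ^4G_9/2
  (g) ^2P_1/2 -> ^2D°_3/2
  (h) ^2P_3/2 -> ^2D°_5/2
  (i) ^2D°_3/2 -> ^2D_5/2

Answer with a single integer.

(a) allowed
(b) forbidden (ΔL, ΔJ fail)
(c) forbidden (parity, ΔL, ΔJ fail)
(d) allowed
(e) allowed
(f) allowed
(g) allowed
(h) allowed
(i) allowed
Total allowed: 7 of 9.

7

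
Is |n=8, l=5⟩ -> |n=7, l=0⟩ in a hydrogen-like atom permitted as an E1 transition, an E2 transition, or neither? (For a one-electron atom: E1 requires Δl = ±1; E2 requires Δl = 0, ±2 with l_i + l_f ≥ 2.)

neither

Δl = 0 − 5 = -5; l_i + l_f = 5.
E1 (Δl = ±1): not satisfied.
E2 (Δl = 0,±2, l_i+l_f ≥ 2): not satisfied.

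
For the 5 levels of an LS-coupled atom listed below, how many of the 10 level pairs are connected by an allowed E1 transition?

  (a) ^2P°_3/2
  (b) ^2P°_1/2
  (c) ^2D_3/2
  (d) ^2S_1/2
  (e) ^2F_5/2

4

(a)–(b): forbidden (parity).
(a)–(c): allowed.
(a)–(d): allowed.
(a)–(e): forbidden (ΔL).
(b)–(c): allowed.
(b)–(d): allowed.
(b)–(e): forbidden (ΔL, ΔJ).
(c)–(d): forbidden (parity, ΔL).
(c)–(e): forbidden (parity).
(d)–(e): forbidden (parity, ΔL, ΔJ).
Allowed pairs: 4 of 10.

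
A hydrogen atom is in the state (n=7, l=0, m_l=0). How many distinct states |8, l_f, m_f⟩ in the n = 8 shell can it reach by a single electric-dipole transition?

E1 requires Δl = ±1, so l_f ∈ {-1, 1}; with 0 ≤ l_f ≤ n_f−1 = 7, the allowed l_f values are {1}.
For l_f = 1: m_f ∈ {m_i−1, m_i, m_i+1} ∩ [−1, 1] = {-1, 0, 1} → 3 states.
Total: 3.

3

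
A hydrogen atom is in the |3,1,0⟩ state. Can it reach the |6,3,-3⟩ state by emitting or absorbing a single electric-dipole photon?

forbidden

l: 1 → 3 (Δl = +2). Δl = ±1 violated.
m_l: 0 → -3 (Δm_l = -3). |Δm_l| ≤ 1 violated.
The transition is electric-dipole forbidden.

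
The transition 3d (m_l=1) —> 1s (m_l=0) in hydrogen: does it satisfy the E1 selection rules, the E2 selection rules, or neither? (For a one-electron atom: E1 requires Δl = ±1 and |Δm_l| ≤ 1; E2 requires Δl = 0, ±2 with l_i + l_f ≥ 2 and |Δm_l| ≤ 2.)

E2

Δl = 0 − 2 = -2; l_i + l_f = 2.
Δm_l = -1.
E1 (Δl = ±1, |Δm_l| ≤ 1): not satisfied.
E2 (Δl = 0,±2, l_i+l_f ≥ 2, |Δm_l| ≤ 2): satisfied.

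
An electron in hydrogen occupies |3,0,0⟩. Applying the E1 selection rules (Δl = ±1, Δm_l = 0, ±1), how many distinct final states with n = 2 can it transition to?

3

E1 requires Δl = ±1, so l_f ∈ {-1, 1}; with 0 ≤ l_f ≤ n_f−1 = 1, the allowed l_f values are {1}.
For l_f = 1: m_f ∈ {m_i−1, m_i, m_i+1} ∩ [−1, 1] = {-1, 0, 1} → 3 states.
Total: 3.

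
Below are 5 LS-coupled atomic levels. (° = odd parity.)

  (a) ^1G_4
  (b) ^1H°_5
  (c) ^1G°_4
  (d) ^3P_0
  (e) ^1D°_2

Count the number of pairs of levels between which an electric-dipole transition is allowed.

2

(a)–(b): allowed.
(a)–(c): allowed.
(a)–(d): forbidden (parity, ΔS, ΔL, ΔJ).
(a)–(e): forbidden (ΔL, ΔJ).
(b)–(c): forbidden (parity).
(b)–(d): forbidden (ΔS, ΔL, ΔJ).
(b)–(e): forbidden (parity, ΔL, ΔJ).
(c)–(d): forbidden (ΔS, ΔL, ΔJ).
(c)–(e): forbidden (parity, ΔL, ΔJ).
(d)–(e): forbidden (ΔS, ΔJ).
Allowed pairs: 2 of 10.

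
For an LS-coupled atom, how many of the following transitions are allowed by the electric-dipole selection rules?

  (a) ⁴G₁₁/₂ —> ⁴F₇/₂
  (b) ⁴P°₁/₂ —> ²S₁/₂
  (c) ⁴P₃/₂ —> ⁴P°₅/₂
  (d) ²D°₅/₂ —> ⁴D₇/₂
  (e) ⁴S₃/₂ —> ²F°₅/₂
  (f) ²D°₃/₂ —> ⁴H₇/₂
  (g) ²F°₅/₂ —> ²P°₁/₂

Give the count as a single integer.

1

(a) forbidden (parity, ΔJ fail)
(b) forbidden (ΔS fails)
(c) allowed
(d) forbidden (ΔS fails)
(e) forbidden (ΔS, ΔL fail)
(f) forbidden (ΔS, ΔL, ΔJ fail)
(g) forbidden (parity, ΔL, ΔJ fail)
Total allowed: 1 of 7.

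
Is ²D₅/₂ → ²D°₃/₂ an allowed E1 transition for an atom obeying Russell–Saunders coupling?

Parity must change: even → odd — satisfied.
ΔS = 0: S: 1/2 → 1/2 — satisfied.
ΔL = 0, ±1 (not L=0↔0): L: 2 → 2, ΔL = +0 — satisfied.
ΔJ = 0, ±1 (not J=0↔0): J: 5/2 → 3/2, ΔJ = -1 — satisfied.
All four E1 rules are satisfied.

allowed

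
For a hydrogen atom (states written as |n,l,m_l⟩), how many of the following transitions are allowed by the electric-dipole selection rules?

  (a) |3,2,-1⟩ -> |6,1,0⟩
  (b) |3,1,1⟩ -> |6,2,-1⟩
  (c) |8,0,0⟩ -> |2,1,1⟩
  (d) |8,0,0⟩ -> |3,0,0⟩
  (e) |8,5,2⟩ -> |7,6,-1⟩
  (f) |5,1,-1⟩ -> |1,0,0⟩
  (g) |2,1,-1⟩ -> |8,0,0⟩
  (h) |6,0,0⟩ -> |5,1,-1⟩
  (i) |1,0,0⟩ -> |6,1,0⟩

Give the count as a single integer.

6

(a) allowed
(b) forbidden — Δm_l = -2 (E1 requires Δm_l = 0, ±1)
(c) allowed
(d) forbidden — Δl = +0 (E1 requires Δl = ±1)
(e) forbidden — Δm_l = -3 (E1 requires Δm_l = 0, ±1)
(f) allowed
(g) allowed
(h) allowed
(i) allowed
Total allowed: 6 of 9.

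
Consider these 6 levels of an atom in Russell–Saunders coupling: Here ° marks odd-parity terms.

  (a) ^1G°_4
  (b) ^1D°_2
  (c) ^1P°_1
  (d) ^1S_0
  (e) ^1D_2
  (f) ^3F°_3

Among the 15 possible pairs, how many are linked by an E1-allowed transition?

(a)–(b): forbidden (parity, ΔL, ΔJ).
(a)–(c): forbidden (parity, ΔL, ΔJ).
(a)–(d): forbidden (ΔL, ΔJ).
(a)–(e): forbidden (ΔL, ΔJ).
(a)–(f): forbidden (parity, ΔS).
(b)–(c): forbidden (parity).
(b)–(d): forbidden (ΔL, ΔJ).
(b)–(e): allowed.
(b)–(f): forbidden (parity, ΔS).
(c)–(d): allowed.
(c)–(e): allowed.
(c)–(f): forbidden (parity, ΔS, ΔL, ΔJ).
(d)–(e): forbidden (parity, ΔL, ΔJ).
(d)–(f): forbidden (ΔS, ΔL, ΔJ).
(e)–(f): forbidden (ΔS).
Allowed pairs: 3 of 15.

3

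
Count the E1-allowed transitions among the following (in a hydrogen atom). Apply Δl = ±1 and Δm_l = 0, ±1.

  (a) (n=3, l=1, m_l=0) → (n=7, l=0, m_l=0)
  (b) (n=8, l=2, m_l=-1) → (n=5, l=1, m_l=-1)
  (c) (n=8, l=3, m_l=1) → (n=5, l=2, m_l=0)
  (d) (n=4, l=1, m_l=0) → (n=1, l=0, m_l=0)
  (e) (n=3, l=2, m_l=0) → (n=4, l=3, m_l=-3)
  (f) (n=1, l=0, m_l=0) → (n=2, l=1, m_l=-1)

(a) allowed
(b) allowed
(c) allowed
(d) allowed
(e) forbidden — Δm_l = -3 (E1 requires Δm_l = 0, ±1)
(f) allowed
Total allowed: 5 of 6.

5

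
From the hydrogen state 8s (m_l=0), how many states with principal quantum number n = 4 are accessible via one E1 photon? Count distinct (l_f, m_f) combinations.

3

E1 requires Δl = ±1, so l_f ∈ {-1, 1}; with 0 ≤ l_f ≤ n_f−1 = 3, the allowed l_f values are {1}.
For l_f = 1: m_f ∈ {m_i−1, m_i, m_i+1} ∩ [−1, 1] = {-1, 0, 1} → 3 states.
Total: 3.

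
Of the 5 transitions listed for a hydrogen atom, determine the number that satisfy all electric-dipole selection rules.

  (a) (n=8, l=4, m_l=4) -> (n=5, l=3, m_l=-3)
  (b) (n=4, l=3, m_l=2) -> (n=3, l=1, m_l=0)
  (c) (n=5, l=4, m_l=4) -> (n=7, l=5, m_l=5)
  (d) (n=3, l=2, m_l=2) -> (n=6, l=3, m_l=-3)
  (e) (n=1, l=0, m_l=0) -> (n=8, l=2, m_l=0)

(a) forbidden — Δm_l = -7 (E1 requires Δm_l = 0, ±1)
(b) forbidden — Δl = -2 (E1 requires Δl = ±1); Δm_l = -2 (E1 requires Δm_l = 0, ±1)
(c) allowed
(d) forbidden — Δm_l = -5 (E1 requires Δm_l = 0, ±1)
(e) forbidden — Δl = +2 (E1 requires Δl = ±1)
Total allowed: 1 of 5.

1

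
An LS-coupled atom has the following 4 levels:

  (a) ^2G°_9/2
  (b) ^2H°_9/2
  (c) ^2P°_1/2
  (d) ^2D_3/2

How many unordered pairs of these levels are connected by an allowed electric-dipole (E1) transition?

(a)–(b): forbidden (parity).
(a)–(c): forbidden (parity, ΔL, ΔJ).
(a)–(d): forbidden (ΔL, ΔJ).
(b)–(c): forbidden (parity, ΔL, ΔJ).
(b)–(d): forbidden (ΔL, ΔJ).
(c)–(d): allowed.
Allowed pairs: 1 of 6.

1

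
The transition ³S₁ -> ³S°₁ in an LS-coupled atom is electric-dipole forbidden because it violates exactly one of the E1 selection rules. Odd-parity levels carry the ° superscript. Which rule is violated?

the L=0 ↔ L=0 exclusion

Initial level: S=1, L=0, J=1, parity even. Final level: S=1, L=0, J=1, parity odd.
Parity must change: even → odd — passes.
ΔS = 0: S: 1 → 1 — passes.
ΔL = 0, ±1 (not L=0↔0): L: 0 → 0, ΔL = +0 — fails.
ΔJ = 0, ±1 (not J=0↔0): J: 1 → 1, ΔJ = +0 — passes.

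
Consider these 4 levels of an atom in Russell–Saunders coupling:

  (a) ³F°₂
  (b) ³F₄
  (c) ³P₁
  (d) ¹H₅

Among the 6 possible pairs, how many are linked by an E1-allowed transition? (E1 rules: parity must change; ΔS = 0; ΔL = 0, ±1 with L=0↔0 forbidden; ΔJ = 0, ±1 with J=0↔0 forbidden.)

0

(a)–(b): forbidden (ΔJ).
(a)–(c): forbidden (ΔL).
(a)–(d): forbidden (ΔS, ΔL, ΔJ).
(b)–(c): forbidden (parity, ΔL, ΔJ).
(b)–(d): forbidden (parity, ΔS, ΔL).
(c)–(d): forbidden (parity, ΔS, ΔL, ΔJ).
Allowed pairs: 0 of 6.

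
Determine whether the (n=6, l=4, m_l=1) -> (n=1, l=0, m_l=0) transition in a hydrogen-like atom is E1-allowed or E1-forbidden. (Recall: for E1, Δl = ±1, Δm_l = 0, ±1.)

forbidden

Initial l = 4, final l = 0, so Δl = -4. E1 requires Δl = ±1: fails.
m_l: 1 → 0 (Δm_l = -1). |Δm_l| ≤ 1 ok.
The transition is electric-dipole forbidden.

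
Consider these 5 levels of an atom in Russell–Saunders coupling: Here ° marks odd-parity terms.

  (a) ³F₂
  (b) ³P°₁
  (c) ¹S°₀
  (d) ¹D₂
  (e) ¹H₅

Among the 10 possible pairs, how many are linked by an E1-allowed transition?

0

(a)–(b): forbidden (ΔL).
(a)–(c): forbidden (ΔS, ΔL, ΔJ).
(a)–(d): forbidden (parity, ΔS).
(a)–(e): forbidden (parity, ΔS, ΔL, ΔJ).
(b)–(c): forbidden (parity, ΔS).
(b)–(d): forbidden (ΔS).
(b)–(e): forbidden (ΔS, ΔL, ΔJ).
(c)–(d): forbidden (ΔL, ΔJ).
(c)–(e): forbidden (ΔL, ΔJ).
(d)–(e): forbidden (parity, ΔL, ΔJ).
Allowed pairs: 0 of 10.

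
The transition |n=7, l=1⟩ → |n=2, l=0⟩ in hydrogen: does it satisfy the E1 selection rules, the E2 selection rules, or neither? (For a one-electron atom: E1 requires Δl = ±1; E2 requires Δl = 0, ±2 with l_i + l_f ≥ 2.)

E1

Δl = 0 − 1 = -1; l_i + l_f = 1.
E1 (Δl = ±1): satisfied.
E2 (Δl = 0,±2, l_i+l_f ≥ 2): not satisfied.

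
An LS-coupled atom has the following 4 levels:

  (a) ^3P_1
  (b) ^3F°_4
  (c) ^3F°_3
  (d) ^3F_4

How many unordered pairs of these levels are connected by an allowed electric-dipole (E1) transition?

(a)–(b): forbidden (ΔL, ΔJ).
(a)–(c): forbidden (ΔL, ΔJ).
(a)–(d): forbidden (parity, ΔL, ΔJ).
(b)–(c): forbidden (parity).
(b)–(d): allowed.
(c)–(d): allowed.
Allowed pairs: 2 of 6.

2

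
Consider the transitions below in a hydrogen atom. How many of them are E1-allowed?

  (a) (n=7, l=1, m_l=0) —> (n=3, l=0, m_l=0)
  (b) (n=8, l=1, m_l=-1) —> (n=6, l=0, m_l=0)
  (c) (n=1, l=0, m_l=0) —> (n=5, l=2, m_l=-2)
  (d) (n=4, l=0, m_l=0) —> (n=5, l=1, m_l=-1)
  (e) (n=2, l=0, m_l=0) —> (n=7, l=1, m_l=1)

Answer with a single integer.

(a) allowed
(b) allowed
(c) forbidden — Δl = +2 (E1 requires Δl = ±1); Δm_l = -2 (E1 requires Δm_l = 0, ±1)
(d) allowed
(e) allowed
Total allowed: 4 of 5.

4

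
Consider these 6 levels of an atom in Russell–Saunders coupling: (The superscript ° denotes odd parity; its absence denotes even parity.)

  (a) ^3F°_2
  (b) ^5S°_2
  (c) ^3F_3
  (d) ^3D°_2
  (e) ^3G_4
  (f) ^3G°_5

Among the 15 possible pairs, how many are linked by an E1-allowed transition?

(a)–(b): forbidden (parity, ΔS, ΔL).
(a)–(c): allowed.
(a)–(d): forbidden (parity).
(a)–(e): forbidden (ΔJ).
(a)–(f): forbidden (parity, ΔJ).
(b)–(c): forbidden (ΔS, ΔL).
(b)–(d): forbidden (parity, ΔS, ΔL).
(b)–(e): forbidden (ΔS, ΔL, ΔJ).
(b)–(f): forbidden (parity, ΔS, ΔL, ΔJ).
(c)–(d): allowed.
(c)–(e): forbidden (parity).
(c)–(f): forbidden (ΔJ).
(d)–(e): forbidden (ΔL, ΔJ).
(d)–(f): forbidden (parity, ΔL, ΔJ).
(e)–(f): allowed.
Allowed pairs: 3 of 15.

3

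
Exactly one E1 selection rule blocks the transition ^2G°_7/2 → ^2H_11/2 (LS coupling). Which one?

the ΔJ = 0, ±1 rule

Reading off the term symbols: S 1/2→1/2, L 4→5, J 7/2→11/2, parity odd→even.
Parity must change: odd → even — satisfied.
ΔS = 0: S: 1/2 → 1/2 — satisfied.
ΔL = 0, ±1 (not L=0↔0): L: 4 → 5, ΔL = +1 — satisfied.
ΔJ = 0, ±1 (not J=0↔0): J: 7/2 → 11/2, ΔJ = +2 — violated.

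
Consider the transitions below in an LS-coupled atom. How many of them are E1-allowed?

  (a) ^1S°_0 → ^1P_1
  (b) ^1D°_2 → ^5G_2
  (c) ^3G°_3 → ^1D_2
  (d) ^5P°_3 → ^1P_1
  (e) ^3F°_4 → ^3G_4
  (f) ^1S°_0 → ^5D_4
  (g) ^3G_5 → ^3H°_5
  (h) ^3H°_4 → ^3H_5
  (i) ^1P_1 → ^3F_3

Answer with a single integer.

4

(a) allowed
(b) forbidden (ΔS, ΔL fail)
(c) forbidden (ΔS, ΔL fail)
(d) forbidden (ΔS, ΔJ fail)
(e) allowed
(f) forbidden (ΔS, ΔL, ΔJ fail)
(g) allowed
(h) allowed
(i) forbidden (parity, ΔS, ΔL, ΔJ fail)
Total allowed: 4 of 9.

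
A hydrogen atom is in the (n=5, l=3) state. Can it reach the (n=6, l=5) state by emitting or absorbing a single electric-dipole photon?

Δl = 5 − 3 = +2; the E1 rule Δl = ±1 is fails.
The transition is electric-dipole forbidden.

forbidden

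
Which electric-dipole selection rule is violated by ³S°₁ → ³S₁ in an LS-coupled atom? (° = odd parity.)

the L=0 ↔ L=0 exclusion

Reading off the term symbols: S 1→1, L 0→0, J 1→1, parity odd→even.
ΔL = 0, ±1 (not L=0↔0): L: 0 → 0, ΔL = +0 — ✗.
ΔS = 0: S: 1 → 1 — ✓.
ΔJ = 0, ±1 (not J=0↔0): J: 1 → 1, ΔJ = +0 — ✓.
Parity must change: odd → even — ✓.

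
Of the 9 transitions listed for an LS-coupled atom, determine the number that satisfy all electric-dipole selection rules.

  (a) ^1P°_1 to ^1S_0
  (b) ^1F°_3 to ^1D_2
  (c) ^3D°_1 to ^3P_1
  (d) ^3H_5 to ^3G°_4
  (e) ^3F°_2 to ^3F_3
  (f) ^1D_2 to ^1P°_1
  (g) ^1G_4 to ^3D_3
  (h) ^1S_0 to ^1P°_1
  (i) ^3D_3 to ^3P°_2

(a) allowed
(b) allowed
(c) allowed
(d) allowed
(e) allowed
(f) allowed
(g) forbidden (parity, ΔS, ΔL fail)
(h) allowed
(i) allowed
Total allowed: 8 of 9.

8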